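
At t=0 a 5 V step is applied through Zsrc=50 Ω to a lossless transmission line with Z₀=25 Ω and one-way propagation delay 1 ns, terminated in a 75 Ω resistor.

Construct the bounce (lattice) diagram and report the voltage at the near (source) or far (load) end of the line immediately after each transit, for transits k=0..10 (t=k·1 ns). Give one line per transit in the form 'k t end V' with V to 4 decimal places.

0 0 source 1.6667
1 1 load 2.5000
2 2 source 2.7778
3 3 load 2.9167
4 4 source 2.9630
5 5 load 2.9861
6 6 source 2.9938
7 7 load 2.9977
8 8 source 2.9990
9 9 load 2.9996
10 10 source 2.9998

Γ_L=0.500000, Γ_S=0.333333; launch V₁=5·25/75=1.666667
k=0 src: V=1.6667
k=1 load: inc=1.666667, refl=1.666667·0.500000=0.8333; V=0.000000+1.666667+0.833333=2.5000
k=2 src: inc=0.833333, refl=0.833333·0.333333=0.2778; V=1.666667+0.833333+0.277778=2.7778
k=3 load: inc=0.277778, refl=0.277778·0.500000=0.1389; V=2.500000+0.277778+0.138889=2.9167
k=4 src: inc=0.138889, refl=0.138889·0.333333=0.0463; V=2.777778+0.138889+0.046296=2.9630
k=5 load: inc=0.046296, refl=0.046296·0.500000=0.0231; V=2.916667+0.046296+0.023148=2.9861
k=6 src: inc=0.023148, refl=0.023148·0.333333=0.0077; V=2.962963+0.023148+0.007716=2.9938
k=7 load: inc=0.007716, refl=0.007716·0.500000=0.0039; V=2.986111+0.007716+0.003858=2.9977
k=8 src: inc=0.003858, refl=0.003858·0.333333=0.0013; V=2.993827+0.003858+0.001286=2.9990
k=9 load: inc=0.001286, refl=0.001286·0.500000=0.0006; V=2.997685+0.001286+0.000643=2.9996
k=10 src: inc=0.000643, refl=0.000643·0.333333=0.0002; V=2.998971+0.000643+0.000214=2.9998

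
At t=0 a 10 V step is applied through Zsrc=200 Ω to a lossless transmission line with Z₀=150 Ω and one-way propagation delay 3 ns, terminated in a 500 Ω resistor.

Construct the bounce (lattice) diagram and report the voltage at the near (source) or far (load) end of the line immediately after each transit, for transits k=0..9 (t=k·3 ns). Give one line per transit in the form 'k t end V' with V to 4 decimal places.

Γ_L=0.538462, Γ_S=0.142857; launch V₁=10·150/350=4.285714
k=0 src: V=4.2857
k=1 load: inc=4.285714, refl=4.285714·0.538462=2.3077; V=0.000000+4.285714+2.307692=6.5934
k=2 src: inc=2.307692, refl=2.307692·0.142857=0.3297; V=4.285714+2.307692+0.329670=6.9231
k=3 load: inc=0.329670, refl=0.329670·0.538462=0.1775; V=6.593407+0.329670+0.177515=7.1006
k=4 src: inc=0.177515, refl=0.177515·0.142857=0.0254; V=6.923077+0.177515+0.025359=7.1260
k=5 load: inc=0.025359, refl=0.025359·0.538462=0.0137; V=7.100592+0.025359+0.013655=7.1396
k=6 src: inc=0.013655, refl=0.013655·0.142857=0.0020; V=7.125951+0.013655+0.001951=7.1416
k=7 load: inc=0.001951, refl=0.001951·0.538462=0.0011; V=7.139606+0.001951+0.001050=7.1426
k=8 src: inc=0.001050, refl=0.001050·0.142857=0.0002; V=7.141557+0.001050+0.000150=7.1428
k=9 load: inc=0.000150, refl=0.000150·0.538462=0.0001; V=7.142607+0.000150+0.000081=7.1428

0 0 source 4.2857
1 3 load 6.5934
2 6 source 6.9231
3 9 load 7.1006
4 12 source 7.1260
5 15 load 7.1396
6 18 source 7.1416
7 21 load 7.1426
8 24 source 7.1428
9 27 load 7.1428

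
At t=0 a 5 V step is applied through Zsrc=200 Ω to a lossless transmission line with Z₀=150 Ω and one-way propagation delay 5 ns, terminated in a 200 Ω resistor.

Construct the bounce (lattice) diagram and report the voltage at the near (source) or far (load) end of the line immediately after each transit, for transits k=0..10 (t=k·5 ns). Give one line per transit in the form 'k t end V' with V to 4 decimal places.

Γ_L=0.142857, Γ_S=0.142857; launch V₁=5·150/350=2.142857
k=0 src: V=2.1429
k=1 load: inc=2.142857, refl=2.142857·0.142857=0.3061; V=0.000000+2.142857+0.306122=2.4490
k=2 src: inc=0.306122, refl=0.306122·0.142857=0.0437; V=2.142857+0.306122+0.043732=2.4927
k=3 load: inc=0.043732, refl=0.043732·0.142857=0.0062; V=2.448980+0.043732+0.006247=2.4990
k=4 src: inc=0.006247, refl=0.006247·0.142857=0.0009; V=2.492711+0.006247+0.000892=2.4999
k=5 load: inc=0.000892, refl=0.000892·0.142857=0.0001; V=2.498959+0.000892+0.000127=2.5000
k=6 src: inc=0.000127, refl=0.000127·0.142857=0.0000; V=2.499851+0.000127+0.000018=2.5000
k=7 load: inc=0.000018, refl=0.000018·0.142857=0.0000; V=2.499979+0.000018+0.000003=2.5000
k=8 src: inc=0.000003, refl=0.000003·0.142857=0.0000; V=2.499997+0.000003+0.000000=2.5000
k=9 load: inc=0.000000, refl=0.000000·0.142857=0.0000; V=2.500000+0.000000+0.000000=2.5000
k=10 src: inc=0.000000, refl=0.000000·0.142857=0.0000; V=2.500000+0.000000+0.000000=2.5000

0 0 source 2.1429
1 5 load 2.4490
2 10 source 2.4927
3 15 load 2.4990
4 20 source 2.4999
5 25 load 2.5000
6 30 source 2.5000
7 35 load 2.5000
8 40 source 2.5000
9 45 load 2.5000
10 50 source 2.5000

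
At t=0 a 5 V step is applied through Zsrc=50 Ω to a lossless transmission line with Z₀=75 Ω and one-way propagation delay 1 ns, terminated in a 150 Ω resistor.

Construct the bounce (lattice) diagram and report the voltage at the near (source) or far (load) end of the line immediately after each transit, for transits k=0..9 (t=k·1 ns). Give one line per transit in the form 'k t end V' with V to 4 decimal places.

0 0 source 3.0000
1 1 load 4.0000
2 2 source 3.8000
3 3 load 3.7333
4 4 source 3.7467
5 5 load 3.7511
6 6 source 3.7502
7 7 load 3.7499
8 8 source 3.7500
9 9 load 3.7500

Γ_L=0.333333, Γ_S=-0.200000; launch V₁=5·75/125=3.000000
k=0 src: V=3.0000
k=1 load: inc=3.000000, refl=3.000000·0.333333=1.0000; V=0.000000+3.000000+1.000000=4.0000
k=2 src: inc=1.000000, refl=1.000000·-0.200000=-0.2000; V=3.000000+1.000000+-0.200000=3.8000
k=3 load: inc=-0.200000, refl=-0.200000·0.333333=-0.0667; V=4.000000+-0.200000+-0.066667=3.7333
k=4 src: inc=-0.066667, refl=-0.066667·-0.200000=0.0133; V=3.800000+-0.066667+0.013333=3.7467
k=5 load: inc=0.013333, refl=0.013333·0.333333=0.0044; V=3.733333+0.013333+0.004444=3.7511
k=6 src: inc=0.004444, refl=0.004444·-0.200000=-0.0009; V=3.746667+0.004444+-0.000889=3.7502
k=7 load: inc=-0.000889, refl=-0.000889·0.333333=-0.0003; V=3.751111+-0.000889+-0.000296=3.7499
k=8 src: inc=-0.000296, refl=-0.000296·-0.200000=0.0001; V=3.750222+-0.000296+0.000059=3.7500
k=9 load: inc=0.000059, refl=0.000059·0.333333=0.0000; V=3.749926+0.000059+0.000020=3.7500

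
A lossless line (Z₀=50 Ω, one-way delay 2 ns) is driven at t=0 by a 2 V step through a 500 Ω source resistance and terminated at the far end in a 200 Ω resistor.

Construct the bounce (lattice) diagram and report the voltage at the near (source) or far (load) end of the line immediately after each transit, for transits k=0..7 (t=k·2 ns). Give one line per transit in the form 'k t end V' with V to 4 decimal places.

0 0 source 0.1818
1 2 load 0.2909
2 4 source 0.3802
3 6 load 0.4337
4 8 source 0.4775
5 10 load 0.5038
6 12 source 0.5253
7 14 load 0.5382

Γ_L=0.600000, Γ_S=0.818182; launch V₁=2·50/550=0.181818
k=0 src: V=0.1818
k=1 load: inc=0.181818, refl=0.181818·0.600000=0.1091; V=0.000000+0.181818+0.109091=0.2909
k=2 src: inc=0.109091, refl=0.109091·0.818182=0.0893; V=0.181818+0.109091+0.089256=0.3802
k=3 load: inc=0.089256, refl=0.089256·0.600000=0.0536; V=0.290909+0.089256+0.053554=0.4337
k=4 src: inc=0.053554, refl=0.053554·0.818182=0.0438; V=0.380165+0.053554+0.043817=0.4775
k=5 load: inc=0.043817, refl=0.043817·0.600000=0.0263; V=0.433719+0.043817+0.026290=0.5038
k=6 src: inc=0.026290, refl=0.026290·0.818182=0.0215; V=0.477536+0.026290+0.021510=0.5253
k=7 load: inc=0.021510, refl=0.021510·0.600000=0.0129; V=0.503826+0.021510+0.012906=0.5382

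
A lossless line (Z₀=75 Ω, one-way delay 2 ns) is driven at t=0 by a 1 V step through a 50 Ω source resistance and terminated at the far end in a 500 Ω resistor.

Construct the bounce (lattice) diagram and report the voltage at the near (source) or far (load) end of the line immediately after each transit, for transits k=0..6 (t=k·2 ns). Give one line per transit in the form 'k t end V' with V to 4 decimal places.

0 0 source 0.6000
1 2 load 1.0435
2 4 source 0.9548
3 6 load 0.8892
4 8 source 0.9023
5 10 load 0.9120
6 12 source 0.9101

Γ_L=0.739130, Γ_S=-0.200000; launch V₁=1·75/125=0.600000
k=0 src: V=0.6000
k=1 load: inc=0.600000, refl=0.600000·0.739130=0.4435; V=0.000000+0.600000+0.443478=1.0435
k=2 src: inc=0.443478, refl=0.443478·-0.200000=-0.0887; V=0.600000+0.443478+-0.088696=0.9548
k=3 load: inc=-0.088696, refl=-0.088696·0.739130=-0.0656; V=1.043478+-0.088696+-0.065558=0.8892
k=4 src: inc=-0.065558, refl=-0.065558·-0.200000=0.0131; V=0.954783+-0.065558+0.013112=0.9023
k=5 load: inc=0.013112, refl=0.013112·0.739130=0.0097; V=0.889225+0.013112+0.009691=0.9120
k=6 src: inc=0.009691, refl=0.009691·-0.200000=-0.0019; V=0.902336+0.009691+-0.001938=0.9101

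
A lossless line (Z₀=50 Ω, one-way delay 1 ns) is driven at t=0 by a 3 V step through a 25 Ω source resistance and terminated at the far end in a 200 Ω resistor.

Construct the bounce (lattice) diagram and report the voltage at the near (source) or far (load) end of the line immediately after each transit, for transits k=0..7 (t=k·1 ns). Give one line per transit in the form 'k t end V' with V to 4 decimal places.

0 0 source 2.0000
1 1 load 3.2000
2 2 source 2.8000
3 3 load 2.5600
4 4 source 2.6400
5 5 load 2.6880
6 6 source 2.6720
7 7 load 2.6624

Γ_L=0.600000, Γ_S=-0.333333; launch V₁=3·50/75=2.000000
k=0 src: V=2.0000
k=1 load: inc=2.000000, refl=2.000000·0.600000=1.2000; V=0.000000+2.000000+1.200000=3.2000
k=2 src: inc=1.200000, refl=1.200000·-0.333333=-0.4000; V=2.000000+1.200000+-0.400000=2.8000
k=3 load: inc=-0.400000, refl=-0.400000·0.600000=-0.2400; V=3.200000+-0.400000+-0.240000=2.5600
k=4 src: inc=-0.240000, refl=-0.240000·-0.333333=0.0800; V=2.800000+-0.240000+0.080000=2.6400
k=5 load: inc=0.080000, refl=0.080000·0.600000=0.0480; V=2.560000+0.080000+0.048000=2.6880
k=6 src: inc=0.048000, refl=0.048000·-0.333333=-0.0160; V=2.640000+0.048000+-0.016000=2.6720
k=7 load: inc=-0.016000, refl=-0.016000·0.600000=-0.0096; V=2.688000+-0.016000+-0.009600=2.6624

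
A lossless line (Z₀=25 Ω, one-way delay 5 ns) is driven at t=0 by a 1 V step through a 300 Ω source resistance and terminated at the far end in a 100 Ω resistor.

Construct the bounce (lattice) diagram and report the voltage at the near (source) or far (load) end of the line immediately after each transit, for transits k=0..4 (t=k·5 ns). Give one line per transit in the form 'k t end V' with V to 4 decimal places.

0 0 source 0.0769
1 5 load 0.1231
2 10 source 0.1621
3 15 load 0.1856
4 20 source 0.2054

Γ_L=0.600000, Γ_S=0.846154; launch V₁=1·25/325=0.076923
k=0 src: V=0.0769
k=1 load: inc=0.076923, refl=0.076923·0.600000=0.0462; V=0.000000+0.076923+0.046154=0.1231
k=2 src: inc=0.046154, refl=0.046154·0.846154=0.0391; V=0.076923+0.046154+0.039053=0.1621
k=3 load: inc=0.039053, refl=0.039053·0.600000=0.0234; V=0.123077+0.039053+0.023432=0.1856
k=4 src: inc=0.023432, refl=0.023432·0.846154=0.0198; V=0.162130+0.023432+0.019827=0.2054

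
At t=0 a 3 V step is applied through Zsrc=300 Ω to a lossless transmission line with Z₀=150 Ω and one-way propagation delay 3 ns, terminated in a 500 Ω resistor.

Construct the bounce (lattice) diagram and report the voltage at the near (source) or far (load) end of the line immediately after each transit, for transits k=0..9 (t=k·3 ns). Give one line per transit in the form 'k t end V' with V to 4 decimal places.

Γ_L=0.538462, Γ_S=0.333333; launch V₁=3·150/450=1.000000
k=0 src: V=1.0000
k=1 load: inc=1.000000, refl=1.000000·0.538462=0.5385; V=0.000000+1.000000+0.538462=1.5385
k=2 src: inc=0.538462, refl=0.538462·0.333333=0.1795; V=1.000000+0.538462+0.179487=1.7179
k=3 load: inc=0.179487, refl=0.179487·0.538462=0.0966; V=1.538462+0.179487+0.096647=1.8146
k=4 src: inc=0.096647, refl=0.096647·0.333333=0.0322; V=1.717949+0.096647+0.032216=1.8468
k=5 load: inc=0.032216, refl=0.032216·0.538462=0.0173; V=1.814596+0.032216+0.017347=1.8642
k=6 src: inc=0.017347, refl=0.017347·0.333333=0.0058; V=1.846811+0.017347+0.005782=1.8699
k=7 load: inc=0.005782, refl=0.005782·0.538462=0.0031; V=1.864158+0.005782+0.003114=1.8731
k=8 src: inc=0.003114, refl=0.003114·0.333333=0.0010; V=1.869940+0.003114+0.001038=1.8741
k=9 load: inc=0.001038, refl=0.001038·0.538462=0.0006; V=1.873054+0.001038+0.000559=1.8747

0 0 source 1.0000
1 3 load 1.5385
2 6 source 1.7179
3 9 load 1.8146
4 12 source 1.8468
5 15 load 1.8642
6 18 source 1.8699
7 21 load 1.8731
8 24 source 1.8741
9 27 load 1.8747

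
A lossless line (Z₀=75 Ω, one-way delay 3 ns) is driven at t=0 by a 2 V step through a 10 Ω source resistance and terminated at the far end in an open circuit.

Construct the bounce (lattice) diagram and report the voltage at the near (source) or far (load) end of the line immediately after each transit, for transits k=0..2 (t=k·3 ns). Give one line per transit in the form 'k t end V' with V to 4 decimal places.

Γ_L=1.000000, Γ_S=-0.764706; launch V₁=2·75/85=1.764706
k=0 src: V=1.7647
k=1 load: inc=1.764706, refl=1.764706·1.000000=1.7647; V=0.000000+1.764706+1.764706=3.5294
k=2 src: inc=1.764706, refl=1.764706·-0.764706=-1.3495; V=1.764706+1.764706+-1.349481=2.1799

0 0 source 1.7647
1 3 load 3.5294
2 6 source 2.1799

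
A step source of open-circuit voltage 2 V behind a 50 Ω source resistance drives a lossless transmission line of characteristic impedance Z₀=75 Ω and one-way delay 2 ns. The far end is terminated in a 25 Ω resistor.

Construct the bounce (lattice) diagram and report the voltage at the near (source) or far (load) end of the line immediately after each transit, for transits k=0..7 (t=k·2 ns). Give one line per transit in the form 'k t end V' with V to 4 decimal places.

0 0 source 1.2000
1 2 load 0.6000
2 4 source 0.7200
3 6 load 0.6600
4 8 source 0.6720
5 10 load 0.6660
6 12 source 0.6672
7 14 load 0.6666

Γ_L=-0.500000, Γ_S=-0.200000; launch V₁=2·75/125=1.200000
k=0 src: V=1.2000
k=1 load: inc=1.200000, refl=1.200000·-0.500000=-0.6000; V=0.000000+1.200000+-0.600000=0.6000
k=2 src: inc=-0.600000, refl=-0.600000·-0.200000=0.1200; V=1.200000+-0.600000+0.120000=0.7200
k=3 load: inc=0.120000, refl=0.120000·-0.500000=-0.0600; V=0.600000+0.120000+-0.060000=0.6600
k=4 src: inc=-0.060000, refl=-0.060000·-0.200000=0.0120; V=0.720000+-0.060000+0.012000=0.6720
k=5 load: inc=0.012000, refl=0.012000·-0.500000=-0.0060; V=0.660000+0.012000+-0.006000=0.6660
k=6 src: inc=-0.006000, refl=-0.006000·-0.200000=0.0012; V=0.672000+-0.006000+0.001200=0.6672
k=7 load: inc=0.001200, refl=0.001200·-0.500000=-0.0006; V=0.666000+0.001200+-0.000600=0.6666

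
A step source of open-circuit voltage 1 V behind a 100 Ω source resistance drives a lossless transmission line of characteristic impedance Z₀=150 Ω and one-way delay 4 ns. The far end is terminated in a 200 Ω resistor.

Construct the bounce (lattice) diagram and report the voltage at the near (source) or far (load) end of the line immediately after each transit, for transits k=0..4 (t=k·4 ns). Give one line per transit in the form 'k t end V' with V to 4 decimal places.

Γ_L=0.142857, Γ_S=-0.200000; launch V₁=1·150/250=0.600000
k=0 src: V=0.6000
k=1 load: inc=0.600000, refl=0.600000·0.142857=0.0857; V=0.000000+0.600000+0.085714=0.6857
k=2 src: inc=0.085714, refl=0.085714·-0.200000=-0.0171; V=0.600000+0.085714+-0.017143=0.6686
k=3 load: inc=-0.017143, refl=-0.017143·0.142857=-0.0024; V=0.685714+-0.017143+-0.002449=0.6661
k=4 src: inc=-0.002449, refl=-0.002449·-0.200000=0.0005; V=0.668571+-0.002449+0.000490=0.6666

0 0 source 0.6000
1 4 load 0.6857
2 8 source 0.6686
3 12 load 0.6661
4 16 source 0.6666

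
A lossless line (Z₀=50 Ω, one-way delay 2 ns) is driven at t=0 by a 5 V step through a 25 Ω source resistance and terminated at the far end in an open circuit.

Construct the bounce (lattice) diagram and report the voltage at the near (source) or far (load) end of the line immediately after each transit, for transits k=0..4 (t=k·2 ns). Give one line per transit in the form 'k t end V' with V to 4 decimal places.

0 0 source 3.3333
1 2 load 6.6667
2 4 source 5.5556
3 6 load 4.4444
4 8 source 4.8148

Γ_L=1.000000, Γ_S=-0.333333; launch V₁=5·50/75=3.333333
k=0 src: V=3.3333
k=1 load: inc=3.333333, refl=3.333333·1.000000=3.3333; V=0.000000+3.333333+3.333333=6.6667
k=2 src: inc=3.333333, refl=3.333333·-0.333333=-1.1111; V=3.333333+3.333333+-1.111111=5.5556
k=3 load: inc=-1.111111, refl=-1.111111·1.000000=-1.1111; V=6.666667+-1.111111+-1.111111=4.4444
k=4 src: inc=-1.111111, refl=-1.111111·-0.333333=0.3704; V=5.555556+-1.111111+0.370370=4.8148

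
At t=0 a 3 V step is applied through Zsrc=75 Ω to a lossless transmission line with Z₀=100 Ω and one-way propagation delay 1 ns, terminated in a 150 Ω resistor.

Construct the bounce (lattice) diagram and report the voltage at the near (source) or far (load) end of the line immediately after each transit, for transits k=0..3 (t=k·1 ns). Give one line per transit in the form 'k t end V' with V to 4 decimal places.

0 0 source 1.7143
1 1 load 2.0571
2 2 source 2.0082
3 3 load 1.9984

Γ_L=0.200000, Γ_S=-0.142857; launch V₁=3·100/175=1.714286
k=0 src: V=1.7143
k=1 load: inc=1.714286, refl=1.714286·0.200000=0.3429; V=0.000000+1.714286+0.342857=2.0571
k=2 src: inc=0.342857, refl=0.342857·-0.142857=-0.0490; V=1.714286+0.342857+-0.048980=2.0082
k=3 load: inc=-0.048980, refl=-0.048980·0.200000=-0.0098; V=2.057143+-0.048980+-0.009796=1.9984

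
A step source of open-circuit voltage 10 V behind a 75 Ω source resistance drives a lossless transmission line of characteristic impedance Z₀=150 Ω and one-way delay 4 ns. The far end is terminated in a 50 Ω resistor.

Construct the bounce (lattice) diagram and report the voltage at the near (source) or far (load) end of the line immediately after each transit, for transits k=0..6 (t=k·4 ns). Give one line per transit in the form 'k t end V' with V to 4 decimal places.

0 0 source 6.6667
1 4 load 3.3333
2 8 source 4.4444
3 12 load 3.8889
4 16 source 4.0741
5 20 load 3.9815
6 24 source 4.0123

Γ_L=-0.500000, Γ_S=-0.333333; launch V₁=10·150/225=6.666667
k=0 src: V=6.6667
k=1 load: inc=6.666667, refl=6.666667·-0.500000=-3.3333; V=0.000000+6.666667+-3.333333=3.3333
k=2 src: inc=-3.333333, refl=-3.333333·-0.333333=1.1111; V=6.666667+-3.333333+1.111111=4.4444
k=3 load: inc=1.111111, refl=1.111111·-0.500000=-0.5556; V=3.333333+1.111111+-0.555556=3.8889
k=4 src: inc=-0.555556, refl=-0.555556·-0.333333=0.1852; V=4.444444+-0.555556+0.185185=4.0741
k=5 load: inc=0.185185, refl=0.185185·-0.500000=-0.0926; V=3.888889+0.185185+-0.092593=3.9815
k=6 src: inc=-0.092593, refl=-0.092593·-0.333333=0.0309; V=4.074074+-0.092593+0.030864=4.0123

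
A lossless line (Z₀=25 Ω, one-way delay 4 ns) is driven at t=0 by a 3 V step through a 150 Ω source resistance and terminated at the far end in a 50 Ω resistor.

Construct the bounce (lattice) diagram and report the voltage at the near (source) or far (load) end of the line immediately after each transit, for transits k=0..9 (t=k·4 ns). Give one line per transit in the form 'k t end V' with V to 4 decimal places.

0 0 source 0.4286
1 4 load 0.5714
2 8 source 0.6735
3 12 load 0.7075
4 16 source 0.7318
5 20 load 0.7399
6 24 source 0.7457
7 28 load 0.7476
8 32 source 0.7490
9 36 load 0.7494

Γ_L=0.333333, Γ_S=0.714286; launch V₁=3·25/175=0.428571
k=0 src: V=0.4286
k=1 load: inc=0.428571, refl=0.428571·0.333333=0.1429; V=0.000000+0.428571+0.142857=0.5714
k=2 src: inc=0.142857, refl=0.142857·0.714286=0.1020; V=0.428571+0.142857+0.102041=0.6735
k=3 load: inc=0.102041, refl=0.102041·0.333333=0.0340; V=0.571429+0.102041+0.034014=0.7075
k=4 src: inc=0.034014, refl=0.034014·0.714286=0.0243; V=0.673469+0.034014+0.024295=0.7318
k=5 load: inc=0.024295, refl=0.024295·0.333333=0.0081; V=0.707483+0.024295+0.008098=0.7399
k=6 src: inc=0.008098, refl=0.008098·0.714286=0.0058; V=0.731778+0.008098+0.005785=0.7457
k=7 load: inc=0.005785, refl=0.005785·0.333333=0.0019; V=0.739877+0.005785+0.001928=0.7476
k=8 src: inc=0.001928, refl=0.001928·0.714286=0.0014; V=0.745662+0.001928+0.001377=0.7490
k=9 load: inc=0.001377, refl=0.001377·0.333333=0.0005; V=0.747590+0.001377+0.000459=0.7494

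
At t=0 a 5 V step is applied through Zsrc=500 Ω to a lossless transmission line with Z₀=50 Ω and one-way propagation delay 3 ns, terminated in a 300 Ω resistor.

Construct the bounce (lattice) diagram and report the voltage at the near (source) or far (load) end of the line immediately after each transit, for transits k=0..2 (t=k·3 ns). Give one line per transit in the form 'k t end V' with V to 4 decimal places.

Γ_L=0.714286, Γ_S=0.818182; launch V₁=5·50/550=0.454545
k=0 src: V=0.4545
k=1 load: inc=0.454545, refl=0.454545·0.714286=0.3247; V=0.000000+0.454545+0.324675=0.7792
k=2 src: inc=0.324675, refl=0.324675·0.818182=0.2656; V=0.454545+0.324675+0.265643=1.0449

0 0 source 0.4545
1 3 load 0.7792
2 6 source 1.0449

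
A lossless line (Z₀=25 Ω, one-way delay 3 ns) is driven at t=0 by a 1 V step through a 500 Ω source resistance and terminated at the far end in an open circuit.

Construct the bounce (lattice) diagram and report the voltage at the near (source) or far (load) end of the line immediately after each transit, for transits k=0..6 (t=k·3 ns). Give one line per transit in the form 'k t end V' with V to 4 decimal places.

Γ_L=1.000000, Γ_S=0.904762; launch V₁=1·25/525=0.047619
k=0 src: V=0.0476
k=1 load: inc=0.047619, refl=0.047619·1.000000=0.0476; V=0.000000+0.047619+0.047619=0.0952
k=2 src: inc=0.047619, refl=0.047619·0.904762=0.0431; V=0.047619+0.047619+0.043084=0.1383
k=3 load: inc=0.043084, refl=0.043084·1.000000=0.0431; V=0.095238+0.043084+0.043084=0.1814
k=4 src: inc=0.043084, refl=0.043084·0.904762=0.0390; V=0.138322+0.043084+0.038981=0.2204
k=5 load: inc=0.038981, refl=0.038981·1.000000=0.0390; V=0.181406+0.038981+0.038981=0.2594
k=6 src: inc=0.038981, refl=0.038981·0.904762=0.0353; V=0.220387+0.038981+0.035268=0.2946

0 0 source 0.0476
1 3 load 0.0952
2 6 source 0.1383
3 9 load 0.1814
4 12 source 0.2204
5 15 load 0.2594
6 18 source 0.2946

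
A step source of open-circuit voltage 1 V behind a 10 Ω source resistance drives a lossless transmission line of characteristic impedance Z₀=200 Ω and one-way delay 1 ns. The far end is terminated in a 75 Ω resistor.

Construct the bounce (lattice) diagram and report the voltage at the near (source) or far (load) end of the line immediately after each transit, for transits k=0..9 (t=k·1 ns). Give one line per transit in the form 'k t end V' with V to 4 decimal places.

0 0 source 0.9524
1 1 load 0.5195
2 2 source 0.9112
3 3 load 0.7331
4 4 source 0.8942
5 5 load 0.8210
6 6 source 0.8872
7 7 load 0.8571
8 8 source 0.8844
9 9 load 0.8720

Γ_L=-0.454545, Γ_S=-0.904762; launch V₁=1·200/210=0.952381
k=0 src: V=0.9524
k=1 load: inc=0.952381, refl=0.952381·-0.454545=-0.4329; V=0.000000+0.952381+-0.432900=0.5195
k=2 src: inc=-0.432900, refl=-0.432900·-0.904762=0.3917; V=0.952381+-0.432900+0.391672=0.9112
k=3 load: inc=0.391672, refl=0.391672·-0.454545=-0.1780; V=0.519481+0.391672+-0.178033=0.7331
k=4 src: inc=-0.178033, refl=-0.178033·-0.904762=0.1611; V=0.911152+-0.178033+0.161077=0.8942
k=5 load: inc=0.161077, refl=0.161077·-0.454545=-0.0732; V=0.733120+0.161077+-0.073217=0.8210
k=6 src: inc=-0.073217, refl=-0.073217·-0.904762=0.0662; V=0.894197+-0.073217+0.066244=0.8872
k=7 load: inc=0.066244, refl=0.066244·-0.454545=-0.0301; V=0.820980+0.066244+-0.030111=0.8571
k=8 src: inc=-0.030111, refl=-0.030111·-0.904762=0.0272; V=0.887224+-0.030111+0.027243=0.8844
k=9 load: inc=0.027243, refl=0.027243·-0.454545=-0.0124; V=0.857113+0.027243+-0.012383=0.8720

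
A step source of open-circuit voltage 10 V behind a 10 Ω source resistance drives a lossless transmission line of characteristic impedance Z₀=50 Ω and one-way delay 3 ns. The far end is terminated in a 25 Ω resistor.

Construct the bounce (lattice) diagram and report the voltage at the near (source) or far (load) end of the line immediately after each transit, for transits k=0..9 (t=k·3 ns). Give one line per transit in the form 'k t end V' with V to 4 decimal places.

0 0 source 8.3333
1 3 load 5.5556
2 6 source 7.4074
3 9 load 6.7901
4 12 source 7.2016
5 15 load 7.0645
6 18 source 7.1559
7 21 load 7.1254
8 24 source 7.1458
9 27 load 7.1390

Γ_L=-0.333333, Γ_S=-0.666667; launch V₁=10·50/60=8.333333
k=0 src: V=8.3333
k=1 load: inc=8.333333, refl=8.333333·-0.333333=-2.7778; V=0.000000+8.333333+-2.777778=5.5556
k=2 src: inc=-2.777778, refl=-2.777778·-0.666667=1.8519; V=8.333333+-2.777778+1.851852=7.4074
k=3 load: inc=1.851852, refl=1.851852·-0.333333=-0.6173; V=5.555556+1.851852+-0.617284=6.7901
k=4 src: inc=-0.617284, refl=-0.617284·-0.666667=0.4115; V=7.407407+-0.617284+0.411523=7.2016
k=5 load: inc=0.411523, refl=0.411523·-0.333333=-0.1372; V=6.790123+0.411523+-0.137174=7.0645
k=6 src: inc=-0.137174, refl=-0.137174·-0.666667=0.0914; V=7.201646+-0.137174+0.091449=7.1559
k=7 load: inc=0.091449, refl=0.091449·-0.333333=-0.0305; V=7.064472+0.091449+-0.030483=7.1254
k=8 src: inc=-0.030483, refl=-0.030483·-0.666667=0.0203; V=7.155921+-0.030483+0.020322=7.1458
k=9 load: inc=0.020322, refl=0.020322·-0.333333=-0.0068; V=7.125438+0.020322+-0.006774=7.1390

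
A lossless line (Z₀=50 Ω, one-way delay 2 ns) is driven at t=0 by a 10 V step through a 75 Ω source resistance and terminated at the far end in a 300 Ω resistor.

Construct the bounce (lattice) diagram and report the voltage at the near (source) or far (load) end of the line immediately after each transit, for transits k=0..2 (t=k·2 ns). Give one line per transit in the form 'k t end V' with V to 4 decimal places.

0 0 source 4.0000
1 2 load 6.8571
2 4 source 7.4286

Γ_L=0.714286, Γ_S=0.200000; launch V₁=10·50/125=4.000000
k=0 src: V=4.0000
k=1 load: inc=4.000000, refl=4.000000·0.714286=2.8571; V=0.000000+4.000000+2.857143=6.8571
k=2 src: inc=2.857143, refl=2.857143·0.200000=0.5714; V=4.000000+2.857143+0.571429=7.4286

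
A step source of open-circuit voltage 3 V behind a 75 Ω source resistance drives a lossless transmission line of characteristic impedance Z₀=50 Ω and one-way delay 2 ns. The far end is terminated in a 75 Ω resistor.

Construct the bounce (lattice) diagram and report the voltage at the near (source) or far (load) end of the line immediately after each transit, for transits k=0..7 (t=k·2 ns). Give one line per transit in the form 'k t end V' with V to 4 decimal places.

0 0 source 1.2000
1 2 load 1.4400
2 4 source 1.4880
3 6 load 1.4976
4 8 source 1.4995
5 10 load 1.4999
6 12 source 1.5000
7 14 load 1.5000

Γ_L=0.200000, Γ_S=0.200000; launch V₁=3·50/125=1.200000
k=0 src: V=1.2000
k=1 load: inc=1.200000, refl=1.200000·0.200000=0.2400; V=0.000000+1.200000+0.240000=1.4400
k=2 src: inc=0.240000, refl=0.240000·0.200000=0.0480; V=1.200000+0.240000+0.048000=1.4880
k=3 load: inc=0.048000, refl=0.048000·0.200000=0.0096; V=1.440000+0.048000+0.009600=1.4976
k=4 src: inc=0.009600, refl=0.009600·0.200000=0.0019; V=1.488000+0.009600+0.001920=1.4995
k=5 load: inc=0.001920, refl=0.001920·0.200000=0.0004; V=1.497600+0.001920+0.000384=1.4999
k=6 src: inc=0.000384, refl=0.000384·0.200000=0.0001; V=1.499520+0.000384+0.000077=1.5000
k=7 load: inc=0.000077, refl=0.000077·0.200000=0.0000; V=1.499904+0.000077+0.000015=1.5000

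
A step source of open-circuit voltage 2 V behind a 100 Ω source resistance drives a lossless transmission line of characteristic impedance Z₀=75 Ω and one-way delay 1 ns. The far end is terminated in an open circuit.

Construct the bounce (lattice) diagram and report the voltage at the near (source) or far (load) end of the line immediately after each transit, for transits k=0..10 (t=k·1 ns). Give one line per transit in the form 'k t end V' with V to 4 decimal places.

Γ_L=1.000000, Γ_S=0.142857; launch V₁=2·75/175=0.857143
k=0 src: V=0.8571
k=1 load: inc=0.857143, refl=0.857143·1.000000=0.8571; V=0.000000+0.857143+0.857143=1.7143
k=2 src: inc=0.857143, refl=0.857143·0.142857=0.1224; V=0.857143+0.857143+0.122449=1.8367
k=3 load: inc=0.122449, refl=0.122449·1.000000=0.1224; V=1.714286+0.122449+0.122449=1.9592
k=4 src: inc=0.122449, refl=0.122449·0.142857=0.0175; V=1.836735+0.122449+0.017493=1.9767
k=5 load: inc=0.017493, refl=0.017493·1.000000=0.0175; V=1.959184+0.017493+0.017493=1.9942
k=6 src: inc=0.017493, refl=0.017493·0.142857=0.0025; V=1.976676+0.017493+0.002499=1.9967
k=7 load: inc=0.002499, refl=0.002499·1.000000=0.0025; V=1.994169+0.002499+0.002499=1.9992
k=8 src: inc=0.002499, refl=0.002499·0.142857=0.0004; V=1.996668+0.002499+0.000357=1.9995
k=9 load: inc=0.000357, refl=0.000357·1.000000=0.0004; V=1.999167+0.000357+0.000357=1.9999
k=10 src: inc=0.000357, refl=0.000357·0.142857=0.0001; V=1.999524+0.000357+0.000051=1.9999

0 0 source 0.8571
1 1 load 1.7143
2 2 source 1.8367
3 3 load 1.9592
4 4 source 1.9767
5 5 load 1.9942
6 6 source 1.9967
7 7 load 1.9992
8 8 source 1.9995
9 9 load 1.9999
10 10 source 1.9999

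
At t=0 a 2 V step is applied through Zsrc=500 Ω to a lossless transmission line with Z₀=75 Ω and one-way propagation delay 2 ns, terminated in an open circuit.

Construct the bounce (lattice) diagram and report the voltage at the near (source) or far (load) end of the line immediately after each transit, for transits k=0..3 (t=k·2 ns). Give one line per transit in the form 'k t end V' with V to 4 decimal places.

0 0 source 0.2609
1 2 load 0.5217
2 4 source 0.7146
3 6 load 0.9074

Γ_L=1.000000, Γ_S=0.739130; launch V₁=2·75/575=0.260870
k=0 src: V=0.2609
k=1 load: inc=0.260870, refl=0.260870·1.000000=0.2609; V=0.000000+0.260870+0.260870=0.5217
k=2 src: inc=0.260870, refl=0.260870·0.739130=0.1928; V=0.260870+0.260870+0.192817=0.7146
k=3 load: inc=0.192817, refl=0.192817·1.000000=0.1928; V=0.521739+0.192817+0.192817=0.9074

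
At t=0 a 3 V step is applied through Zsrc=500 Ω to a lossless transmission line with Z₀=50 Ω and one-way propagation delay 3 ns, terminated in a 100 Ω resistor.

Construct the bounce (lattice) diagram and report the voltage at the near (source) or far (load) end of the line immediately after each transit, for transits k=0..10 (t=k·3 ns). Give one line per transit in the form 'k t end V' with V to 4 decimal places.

0 0 source 0.2727
1 3 load 0.3636
2 6 source 0.4380
3 9 load 0.4628
4 12 source 0.4831
5 15 load 0.4899
6 18 source 0.4954
7 21 load 0.4972
8 24 source 0.4987
9 27 load 0.4992
10 30 source 0.4997

Γ_L=0.333333, Γ_S=0.818182; launch V₁=3·50/550=0.272727
k=0 src: V=0.2727
k=1 load: inc=0.272727, refl=0.272727·0.333333=0.0909; V=0.000000+0.272727+0.090909=0.3636
k=2 src: inc=0.090909, refl=0.090909·0.818182=0.0744; V=0.272727+0.090909+0.074380=0.4380
k=3 load: inc=0.074380, refl=0.074380·0.333333=0.0248; V=0.363636+0.074380+0.024793=0.4628
k=4 src: inc=0.024793, refl=0.024793·0.818182=0.0203; V=0.438017+0.024793+0.020285=0.4831
k=5 load: inc=0.020285, refl=0.020285·0.333333=0.0068; V=0.462810+0.020285+0.006762=0.4899
k=6 src: inc=0.006762, refl=0.006762·0.818182=0.0055; V=0.483095+0.006762+0.005532=0.4954
k=7 load: inc=0.005532, refl=0.005532·0.333333=0.0018; V=0.489857+0.005532+0.001844=0.4972
k=8 src: inc=0.001844, refl=0.001844·0.818182=0.0015; V=0.495390+0.001844+0.001509=0.4987
k=9 load: inc=0.001509, refl=0.001509·0.333333=0.0005; V=0.497234+0.001509+0.000503=0.4992
k=10 src: inc=0.000503, refl=0.000503·0.818182=0.0004; V=0.498743+0.000503+0.000412=0.4997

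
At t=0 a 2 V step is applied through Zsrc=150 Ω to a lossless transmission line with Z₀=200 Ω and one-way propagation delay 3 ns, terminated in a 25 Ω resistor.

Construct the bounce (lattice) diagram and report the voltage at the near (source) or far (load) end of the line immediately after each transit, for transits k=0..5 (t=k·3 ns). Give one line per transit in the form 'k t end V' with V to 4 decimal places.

Γ_L=-0.777778, Γ_S=-0.142857; launch V₁=2·200/350=1.142857
k=0 src: V=1.1429
k=1 load: inc=1.142857, refl=1.142857·-0.777778=-0.8889; V=0.000000+1.142857+-0.888889=0.2540
k=2 src: inc=-0.888889, refl=-0.888889·-0.142857=0.1270; V=1.142857+-0.888889+0.126984=0.3810
k=3 load: inc=0.126984, refl=0.126984·-0.777778=-0.0988; V=0.253968+0.126984+-0.098765=0.2822
k=4 src: inc=-0.098765, refl=-0.098765·-0.142857=0.0141; V=0.380952+-0.098765+0.014109=0.2963
k=5 load: inc=0.014109, refl=0.014109·-0.777778=-0.0110; V=0.282187+0.014109+-0.010974=0.2853

0 0 source 1.1429
1 3 load 0.2540
2 6 source 0.3810
3 9 load 0.2822
4 12 source 0.2963
5 15 load 0.2853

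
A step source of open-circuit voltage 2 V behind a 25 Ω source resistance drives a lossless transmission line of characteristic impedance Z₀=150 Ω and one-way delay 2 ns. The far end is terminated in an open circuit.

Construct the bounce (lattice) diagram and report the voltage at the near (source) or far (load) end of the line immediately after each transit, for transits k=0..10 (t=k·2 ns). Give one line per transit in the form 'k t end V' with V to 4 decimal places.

0 0 source 1.7143
1 2 load 3.4286
2 4 source 2.2041
3 6 load 0.9796
4 8 source 1.8542
5 10 load 2.7289
6 12 source 2.1041
7 14 load 1.4794
8 16 source 1.9256
9 18 load 2.3719
10 20 source 2.0531

Γ_L=1.000000, Γ_S=-0.714286; launch V₁=2·150/175=1.714286
k=0 src: V=1.7143
k=1 load: inc=1.714286, refl=1.714286·1.000000=1.7143; V=0.000000+1.714286+1.714286=3.4286
k=2 src: inc=1.714286, refl=1.714286·-0.714286=-1.2245; V=1.714286+1.714286+-1.224490=2.2041
k=3 load: inc=-1.224490, refl=-1.224490·1.000000=-1.2245; V=3.428571+-1.224490+-1.224490=0.9796
k=4 src: inc=-1.224490, refl=-1.224490·-0.714286=0.8746; V=2.204082+-1.224490+0.874636=1.8542
k=5 load: inc=0.874636, refl=0.874636·1.000000=0.8746; V=0.979592+0.874636+0.874636=2.7289
k=6 src: inc=0.874636, refl=0.874636·-0.714286=-0.6247; V=1.854227+0.874636+-0.624740=2.1041
k=7 load: inc=-0.624740, refl=-0.624740·1.000000=-0.6247; V=2.728863+-0.624740+-0.624740=1.4794
k=8 src: inc=-0.624740, refl=-0.624740·-0.714286=0.4462; V=2.104123+-0.624740+0.446243=1.9256
k=9 load: inc=0.446243, refl=0.446243·1.000000=0.4462; V=1.479384+0.446243+0.446243=2.3719
k=10 src: inc=0.446243, refl=0.446243·-0.714286=-0.3187; V=1.925626+0.446243+-0.318745=2.0531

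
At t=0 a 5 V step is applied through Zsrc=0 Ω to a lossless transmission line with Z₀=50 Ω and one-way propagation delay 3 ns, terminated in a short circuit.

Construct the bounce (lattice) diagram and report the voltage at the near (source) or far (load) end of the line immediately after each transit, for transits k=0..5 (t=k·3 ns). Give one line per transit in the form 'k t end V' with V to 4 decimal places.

0 0 source 5.0000
1 3 load 0.0000
2 6 source 5.0000
3 9 load 0.0000
4 12 source 5.0000
5 15 load 0.0000

Γ_L=-1.000000, Γ_S=-1.000000; launch V₁=5·50/50=5.000000
k=0 src: V=5.0000
k=1 load: inc=5.000000, refl=5.000000·-1.000000=-5.0000; V=0.000000+5.000000+-5.000000=0.0000
k=2 src: inc=-5.000000, refl=-5.000000·-1.000000=5.0000; V=5.000000+-5.000000+5.000000=5.0000
k=3 load: inc=5.000000, refl=5.000000·-1.000000=-5.0000; V=0.000000+5.000000+-5.000000=0.0000
k=4 src: inc=-5.000000, refl=-5.000000·-1.000000=5.0000; V=5.000000+-5.000000+5.000000=5.0000
k=5 load: inc=5.000000, refl=5.000000·-1.000000=-5.0000; V=0.000000+5.000000+-5.000000=0.0000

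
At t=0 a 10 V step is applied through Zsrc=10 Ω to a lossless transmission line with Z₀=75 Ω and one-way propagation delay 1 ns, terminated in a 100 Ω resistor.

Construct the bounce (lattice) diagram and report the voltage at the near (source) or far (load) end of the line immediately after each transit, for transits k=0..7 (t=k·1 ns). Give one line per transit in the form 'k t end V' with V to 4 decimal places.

Γ_L=0.142857, Γ_S=-0.764706; launch V₁=10·75/85=8.823529
k=0 src: V=8.8235
k=1 load: inc=8.823529, refl=8.823529·0.142857=1.2605; V=0.000000+8.823529+1.260504=10.0840
k=2 src: inc=1.260504, refl=1.260504·-0.764706=-0.9639; V=8.823529+1.260504+-0.963915=9.1201
k=3 load: inc=-0.963915, refl=-0.963915·0.142857=-0.1377; V=10.084034+-0.963915+-0.137702=8.9824
k=4 src: inc=-0.137702, refl=-0.137702·-0.764706=0.1053; V=9.120119+-0.137702+0.105302=9.0877
k=5 load: inc=0.105302, refl=0.105302·0.142857=0.0150; V=8.982416+0.105302+0.015043=9.1028
k=6 src: inc=0.015043, refl=0.015043·-0.764706=-0.0115; V=9.087718+0.015043+-0.011504=9.0913
k=7 load: inc=-0.011504, refl=-0.011504·0.142857=-0.0016; V=9.102761+-0.011504+-0.001643=9.0896

0 0 source 8.8235
1 1 load 10.0840
2 2 source 9.1201
3 3 load 8.9824
4 4 source 9.0877
5 5 load 9.1028
6 6 source 9.0913
7 7 load 9.0896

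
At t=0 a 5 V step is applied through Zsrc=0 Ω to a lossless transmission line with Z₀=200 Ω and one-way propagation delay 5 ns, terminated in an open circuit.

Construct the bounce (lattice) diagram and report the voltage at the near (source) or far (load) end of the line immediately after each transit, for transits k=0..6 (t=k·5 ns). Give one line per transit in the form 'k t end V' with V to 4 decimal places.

0 0 source 5.0000
1 5 load 10.0000
2 10 source 5.0000
3 15 load 0.0000
4 20 source 5.0000
5 25 load 10.0000
6 30 source 5.0000

Γ_L=1.000000, Γ_S=-1.000000; launch V₁=5·200/200=5.000000
k=0 src: V=5.0000
k=1 load: inc=5.000000, refl=5.000000·1.000000=5.0000; V=0.000000+5.000000+5.000000=10.0000
k=2 src: inc=5.000000, refl=5.000000·-1.000000=-5.0000; V=5.000000+5.000000+-5.000000=5.0000
k=3 load: inc=-5.000000, refl=-5.000000·1.000000=-5.0000; V=10.000000+-5.000000+-5.000000=0.0000
k=4 src: inc=-5.000000, refl=-5.000000·-1.000000=5.0000; V=5.000000+-5.000000+5.000000=5.0000
k=5 load: inc=5.000000, refl=5.000000·1.000000=5.0000; V=0.000000+5.000000+5.000000=10.0000
k=6 src: inc=5.000000, refl=5.000000·-1.000000=-5.0000; V=5.000000+5.000000+-5.000000=5.0000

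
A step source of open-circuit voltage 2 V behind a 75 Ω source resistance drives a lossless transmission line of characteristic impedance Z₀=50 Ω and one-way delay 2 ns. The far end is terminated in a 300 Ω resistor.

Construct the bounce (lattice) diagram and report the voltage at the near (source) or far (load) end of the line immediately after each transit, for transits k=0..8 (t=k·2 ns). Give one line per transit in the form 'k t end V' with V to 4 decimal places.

Γ_L=0.714286, Γ_S=0.200000; launch V₁=2·50/125=0.800000
k=0 src: V=0.8000
k=1 load: inc=0.800000, refl=0.800000·0.714286=0.5714; V=0.000000+0.800000+0.571429=1.3714
k=2 src: inc=0.571429, refl=0.571429·0.200000=0.1143; V=0.800000+0.571429+0.114286=1.4857
k=3 load: inc=0.114286, refl=0.114286·0.714286=0.0816; V=1.371429+0.114286+0.081633=1.5673
k=4 src: inc=0.081633, refl=0.081633·0.200000=0.0163; V=1.485714+0.081633+0.016327=1.5837
k=5 load: inc=0.016327, refl=0.016327·0.714286=0.0117; V=1.567347+0.016327+0.011662=1.5953
k=6 src: inc=0.011662, refl=0.011662·0.200000=0.0023; V=1.583673+0.011662+0.002332=1.5977
k=7 load: inc=0.002332, refl=0.002332·0.714286=0.0017; V=1.595335+0.002332+0.001666=1.5993
k=8 src: inc=0.001666, refl=0.001666·0.200000=0.0003; V=1.597668+0.001666+0.000333=1.5997

0 0 source 0.8000
1 2 load 1.3714
2 4 source 1.4857
3 6 load 1.5673
4 8 source 1.5837
5 10 load 1.5953
6 12 source 1.5977
7 14 load 1.5993
8 16 source 1.5997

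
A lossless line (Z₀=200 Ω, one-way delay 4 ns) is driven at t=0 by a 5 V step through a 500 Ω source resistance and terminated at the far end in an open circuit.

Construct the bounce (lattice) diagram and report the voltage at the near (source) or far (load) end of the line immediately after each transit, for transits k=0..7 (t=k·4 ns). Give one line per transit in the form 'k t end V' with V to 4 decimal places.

0 0 source 1.4286
1 4 load 2.8571
2 8 source 3.4694
3 12 load 4.0816
4 16 source 4.3440
5 20 load 4.6064
6 24 source 4.7189
7 28 load 4.8313

Γ_L=1.000000, Γ_S=0.428571; launch V₁=5·200/700=1.428571
k=0 src: V=1.4286
k=1 load: inc=1.428571, refl=1.428571·1.000000=1.4286; V=0.000000+1.428571+1.428571=2.8571
k=2 src: inc=1.428571, refl=1.428571·0.428571=0.6122; V=1.428571+1.428571+0.612245=3.4694
k=3 load: inc=0.612245, refl=0.612245·1.000000=0.6122; V=2.857143+0.612245+0.612245=4.0816
k=4 src: inc=0.612245, refl=0.612245·0.428571=0.2624; V=3.469388+0.612245+0.262391=4.3440
k=5 load: inc=0.262391, refl=0.262391·1.000000=0.2624; V=4.081633+0.262391+0.262391=4.6064
k=6 src: inc=0.262391, refl=0.262391·0.428571=0.1125; V=4.344023+0.262391+0.112453=4.7189
k=7 load: inc=0.112453, refl=0.112453·1.000000=0.1125; V=4.606414+0.112453+0.112453=4.8313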